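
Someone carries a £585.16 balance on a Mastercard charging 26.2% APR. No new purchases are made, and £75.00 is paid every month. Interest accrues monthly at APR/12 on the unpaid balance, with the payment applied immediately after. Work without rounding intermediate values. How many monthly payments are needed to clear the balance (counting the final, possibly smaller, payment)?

Monthly rate r = 26.2%/12 = 2.18333% = 0.0218333.
Recurrence: B ← B·(1+r) − £75.00.
Month 1: interest £12.78; balance after payment £522.94.
Month 2: interest £11.42; balance after payment £459.35.
Closed form: n = −ln(1 − rB₀/P)/ln(1+r) = −ln(0.82965)/ln(1.02183) ≈ 8.646, so the balance reaches zero during payment 9.

9 payments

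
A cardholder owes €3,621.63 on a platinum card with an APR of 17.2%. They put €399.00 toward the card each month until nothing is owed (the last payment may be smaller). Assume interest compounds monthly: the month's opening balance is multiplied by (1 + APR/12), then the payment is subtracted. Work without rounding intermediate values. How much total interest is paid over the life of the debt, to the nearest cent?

Monthly rate r = 17.2%/12 = 1.43333% = 0.0143333.
Payoff takes n = ⌈−ln(1 − rB₀/P)/ln(1+r)⌉ = ⌈9.794⌉ = 10 payments; the last is €317.08.
Total paid = 9·€399.00 + €317.08 = €3,908.08.
Total interest = total paid − principal = €3,908.08 − €3,621.63 = €286.45.

€286.45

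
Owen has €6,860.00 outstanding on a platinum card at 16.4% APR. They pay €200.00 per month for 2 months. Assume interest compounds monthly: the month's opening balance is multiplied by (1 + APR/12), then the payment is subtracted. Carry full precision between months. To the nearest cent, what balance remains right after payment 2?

€6,646.05

Monthly rate r = 16.4%/12 = 1.36667% = 0.0136667.
Each month: B ← B·(1+r) − €200.00.
Month 1: interest €93.75; balance after payment €6,753.75.
Month 2: interest €92.30; balance after payment €6,646.05.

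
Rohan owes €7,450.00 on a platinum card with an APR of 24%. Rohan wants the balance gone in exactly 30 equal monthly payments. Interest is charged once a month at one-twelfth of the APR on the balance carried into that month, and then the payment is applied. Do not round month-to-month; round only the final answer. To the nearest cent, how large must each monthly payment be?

€332.64

Monthly rate r = 24%/12 = 2% = 0.02.
Level-payment amortization: P = B₀·r / (1 − (1+r)^(−n)) = 7450.00·0.02 / (1 − 1.02^(−30)).
Denominator 1 − (1+r)^(−30) = 0.447929111.
P = 149 / 0.447929111 ≈ 332.64.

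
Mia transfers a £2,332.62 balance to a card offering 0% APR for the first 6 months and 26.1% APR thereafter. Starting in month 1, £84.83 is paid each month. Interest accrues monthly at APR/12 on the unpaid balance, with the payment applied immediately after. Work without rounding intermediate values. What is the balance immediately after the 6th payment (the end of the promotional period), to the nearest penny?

Promo months 1–6 at r₀ = 0%/12 = 0; months 7+ at r₁ = 26.1%/12 = 0.02175.
After month 6 (no interest yet): B = £2,332.62 − 6·£84.83 = £1,823.64.

£1,823.64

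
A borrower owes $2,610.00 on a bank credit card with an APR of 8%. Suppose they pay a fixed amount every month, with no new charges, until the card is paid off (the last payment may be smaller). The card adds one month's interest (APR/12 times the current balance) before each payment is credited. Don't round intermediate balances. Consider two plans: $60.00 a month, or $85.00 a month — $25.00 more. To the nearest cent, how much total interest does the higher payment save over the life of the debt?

Monthly rate r = 8%/12 = 0.666667% = 0.00666667.
At $60.00/mo: n = ⌈−ln(1 − rB₀/P)/ln(1+r)⌉ = 52 payments (last $32.73); total interest = total paid − $2,610.00 = $482.73.
At $85.00/mo: 35 payments (last $40.10); total interest $320.10.
Interest saved = $482.73 − $320.10 = $162.63.

$162.63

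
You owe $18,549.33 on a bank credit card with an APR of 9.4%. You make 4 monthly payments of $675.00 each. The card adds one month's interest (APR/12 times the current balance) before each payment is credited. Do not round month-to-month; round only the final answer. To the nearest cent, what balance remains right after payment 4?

$16,405.52

Monthly rate r = 9.4%/12 = 0.783333% = 0.00783333.
Each month: B ← B·(1+r) − $675.00.
Month 1: interest $145.30; balance after payment $18,019.63.
Month 2: interest $141.15; balance after payment $17,485.79.
Month 3: interest $136.97; balance after payment $16,947.76.
Month 4: interest $132.76; balance after payment $16,405.52.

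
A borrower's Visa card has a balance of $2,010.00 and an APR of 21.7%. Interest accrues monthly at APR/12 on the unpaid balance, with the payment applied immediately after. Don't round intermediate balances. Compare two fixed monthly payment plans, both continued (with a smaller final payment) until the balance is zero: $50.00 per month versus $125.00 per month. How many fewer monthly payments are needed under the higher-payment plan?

53 fewer payments

Monthly rate r = 21.7%/12 = 1.80833% = 0.0180833.
At $50.00/mo: n = ⌈−ln(1 − rB₀/P)/ln(1+r)⌉ = 73 payments (last $21.68); total interest = total paid − $2,010.00 = $1,611.68.
At $125.00/mo: 20 payments (last $21.61); total interest $386.61.
Payments saved = 73 − 20 = 53.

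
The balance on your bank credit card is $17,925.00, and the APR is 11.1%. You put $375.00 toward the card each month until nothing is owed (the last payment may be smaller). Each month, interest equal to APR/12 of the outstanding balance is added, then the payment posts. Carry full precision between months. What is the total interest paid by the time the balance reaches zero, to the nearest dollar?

$5,847

Monthly rate r = 11.1%/12 = 0.925% = 0.00925.
Payoff takes n = ⌈−ln(1 − rB₀/P)/ln(1+r)⌉ = ⌈63.390⌉ = 64 payments; the last is $146.78.
Total paid = 63·$375.00 + $146.78 = $23,771.78.
Total interest = total paid − principal = $23,771.78 − $17,925.00 = $5,846.78.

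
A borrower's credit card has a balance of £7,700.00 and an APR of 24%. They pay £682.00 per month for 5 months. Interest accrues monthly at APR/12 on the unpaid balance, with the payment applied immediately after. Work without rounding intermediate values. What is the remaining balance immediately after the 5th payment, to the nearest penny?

Monthly rate r = 24%/12 = 2% = 0.02.
Each month: B ← B·(1+r) − £682.00.
Month 1: interest £154.00; balance after payment £7,172.00.
Month 2: interest £143.44; balance after payment £6,633.44.
Month 3: interest £132.67; balance after payment £6,084.11.
Month 4: interest £121.68; balance after payment £5,523.79.
Month 5: interest £110.48; balance after payment £4,952.27.

£4,952.27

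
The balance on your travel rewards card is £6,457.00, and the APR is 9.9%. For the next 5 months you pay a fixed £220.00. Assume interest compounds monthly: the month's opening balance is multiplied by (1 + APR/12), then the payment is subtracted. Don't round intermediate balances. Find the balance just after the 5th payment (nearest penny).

£5,609.48

Monthly rate r = 9.9%/12 = 0.825% = 0.00825.
Each month: B ← B·(1+r) − £220.00.
Month 1: interest £53.27; balance after payment £6,290.27.
Month 2: interest £51.89; balance after payment £6,122.16.
Month 3: interest £50.51; balance after payment £5,952.67.
Month 4: interest £49.11; balance after payment £5,781.78.
Month 5: interest £47.70; balance after payment £5,609.48.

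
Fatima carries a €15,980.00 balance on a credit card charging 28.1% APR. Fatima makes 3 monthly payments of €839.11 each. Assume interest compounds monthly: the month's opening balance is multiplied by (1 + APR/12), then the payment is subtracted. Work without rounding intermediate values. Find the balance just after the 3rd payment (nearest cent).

Monthly rate r = 28.1%/12 = 2.34167% = 0.0234167.
Each month: B ← B·(1+r) − €839.11.
Month 1: interest €374.20; balance after payment €15,515.09.
Month 2: interest €363.31; balance after payment €15,039.29.
Month 3: interest €352.17; balance after payment €14,552.35.

€14,552.35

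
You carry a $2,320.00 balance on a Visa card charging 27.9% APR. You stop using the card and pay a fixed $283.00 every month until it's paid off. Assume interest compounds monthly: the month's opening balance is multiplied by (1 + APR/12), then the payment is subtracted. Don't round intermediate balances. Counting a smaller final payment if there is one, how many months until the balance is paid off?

10 payments

Monthly rate r = 27.9%/12 = 2.325% = 0.02325.
Recurrence: B ← B·(1+r) − $283.00.
Month 1: interest $53.94; balance after payment $2,090.94.
Month 2: interest $48.61; balance after payment $1,856.55.
Closed form: n = −ln(1 − rB₀/P)/ln(1+r) = −ln(0.8094)/ln(1.02325) ≈ 9.201, so the balance reaches zero during payment 10.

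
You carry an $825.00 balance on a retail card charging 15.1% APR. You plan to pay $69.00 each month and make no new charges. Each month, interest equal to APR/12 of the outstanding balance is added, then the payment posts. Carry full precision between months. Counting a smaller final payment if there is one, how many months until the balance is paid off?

14 payments

Monthly rate r = 15.1%/12 = 1.25833% = 0.0125833.
Recurrence: B ← B·(1+r) − $69.00.
Month 1: interest $10.38; balance after payment $766.38.
Month 2: interest $9.64; balance after payment $707.02.
Closed form: n = −ln(1 − rB₀/P)/ln(1+r) = −ln(0.84955)/ln(1.01258) ≈ 13.039, so the balance reaches zero during payment 14.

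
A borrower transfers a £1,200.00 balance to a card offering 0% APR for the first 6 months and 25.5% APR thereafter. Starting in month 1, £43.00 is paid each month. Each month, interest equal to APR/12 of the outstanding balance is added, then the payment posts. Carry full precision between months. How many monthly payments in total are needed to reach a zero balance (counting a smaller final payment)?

Promo months 1–6 at r₀ = 0%/12 = 0; months 7+ at r₁ = 25.5%/12 = 0.02125.
After month 6 (no interest yet): B = £1,200.00 − 6·£43.00 = £942.00.
Then at r₁ with £43.00/mo: n₂ = −ln(1 − r₁·B/P)/ln(1+r₁) ≈ 29.79 → 30 more payments.

36 months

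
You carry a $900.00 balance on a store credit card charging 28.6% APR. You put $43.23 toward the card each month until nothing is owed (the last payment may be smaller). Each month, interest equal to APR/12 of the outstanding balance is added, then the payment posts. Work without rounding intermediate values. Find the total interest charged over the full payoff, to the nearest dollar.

$358

Monthly rate r = 28.6%/12 = 2.38333% = 0.0238333.
Payoff takes n = ⌈−ln(1 − rB₀/P)/ln(1+r)⌉ = ⌈29.105⌉ = 30 payments; the last is $4.61.
Total paid = 29·$43.23 + $4.61 = $1,258.28.
Total interest = total paid − principal = $1,258.28 − $900.00 = $358.28.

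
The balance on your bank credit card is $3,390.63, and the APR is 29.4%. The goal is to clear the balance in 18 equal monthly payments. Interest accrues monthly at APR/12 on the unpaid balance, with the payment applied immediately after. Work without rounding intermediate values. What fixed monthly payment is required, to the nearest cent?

$235.21

Monthly rate r = 29.4%/12 = 2.45% = 0.0245.
Level-payment amortization: P = B₀·r / (1 − (1+r)^(−n)) = 3390.63·0.0245 / (1 − 1.0245^(−18)).
Denominator 1 − (1+r)^(−18) = 0.353178167.
P = 83.0704 / 0.353178167 ≈ 235.21.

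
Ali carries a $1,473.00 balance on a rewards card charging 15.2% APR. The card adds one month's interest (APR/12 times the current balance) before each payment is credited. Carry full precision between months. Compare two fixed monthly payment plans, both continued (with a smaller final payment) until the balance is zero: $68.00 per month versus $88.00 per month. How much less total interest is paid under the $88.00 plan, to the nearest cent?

$66.85

Monthly rate r = 15.2%/12 = 1.26667% = 0.0126667.
At $68.00/mo: n = ⌈−ln(1 − rB₀/P)/ln(1+r)⌉ = 26 payments (last $32.81); total interest = total paid − $1,473.00 = $259.81.
At $88.00/mo: 19 payments (last $81.96); total interest $192.96.
Interest saved = $259.81 − $192.96 = $66.85.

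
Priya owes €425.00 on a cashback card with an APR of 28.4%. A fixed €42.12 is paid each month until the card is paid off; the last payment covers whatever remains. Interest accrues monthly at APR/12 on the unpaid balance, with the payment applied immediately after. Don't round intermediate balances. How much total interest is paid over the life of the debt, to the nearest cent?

Monthly rate r = 28.4%/12 = 2.36667% = 0.0236667.
Payoff takes n = ⌈−ln(1 − rB₀/P)/ln(1+r)⌉ = ⌈11.665⌉ = 12 payments; the last is €28.13.
Total paid = 11·€42.12 + €28.13 = €491.45.
Total interest = total paid − principal = €491.45 − €425.00 = €66.45.

€66.45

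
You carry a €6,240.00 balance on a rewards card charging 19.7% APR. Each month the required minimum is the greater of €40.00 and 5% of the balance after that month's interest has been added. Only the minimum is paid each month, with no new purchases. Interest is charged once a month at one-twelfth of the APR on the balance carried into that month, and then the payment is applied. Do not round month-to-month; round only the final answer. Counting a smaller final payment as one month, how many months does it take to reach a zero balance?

Monthly rate r = 19.7%/12 = 1.64167% = 0.0164167.
While 5% of the post-interest balance exceeds €40.00, each month B ← (B·(1+r))·(1 − 0.05), i.e. B shrinks by the factor (1+r)·0.95 = 0.9656.
This holds for months 1–60. Entering month 61 the balance is €763.67; 5% of the post-interest balance is now below €40.00, so the flat €40.00 minimum applies from here.
From month 61 a fixed €40.00 at rate r clears €763.67 in 24 more payments. Total: 60 + 24 = 84 months.

84 months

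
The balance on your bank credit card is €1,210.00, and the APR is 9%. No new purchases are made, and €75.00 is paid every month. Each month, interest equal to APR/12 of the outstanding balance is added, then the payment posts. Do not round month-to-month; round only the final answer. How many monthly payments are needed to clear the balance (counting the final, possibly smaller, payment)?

18 payments

Monthly rate r = 9%/12 = 0.75% = 0.0075.
Recurrence: B ← B·(1+r) − €75.00.
Month 1: interest €9.07; balance after payment €1,144.08.
Month 2: interest €8.58; balance after payment €1,077.66.
Closed form: n = −ln(1 − rB₀/P)/ln(1+r) = −ln(0.879)/ln(1.0075) ≈ 17.260, so the balance reaches zero during payment 18.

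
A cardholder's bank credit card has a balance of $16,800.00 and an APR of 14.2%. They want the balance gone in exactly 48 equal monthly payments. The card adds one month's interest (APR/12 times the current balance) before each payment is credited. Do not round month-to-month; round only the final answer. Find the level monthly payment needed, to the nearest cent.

$460.77

Monthly rate r = 14.2%/12 = 1.18333% = 0.0118333.
Level-payment amortization: P = B₀·r / (1 − (1+r)^(−n)) = 16800.00·0.0118333 / (1 − 1.01183^(−48)).
Denominator 1 − (1+r)^(−48) = 0.431449769.
P = 198.8 / 0.431449769 ≈ 460.77.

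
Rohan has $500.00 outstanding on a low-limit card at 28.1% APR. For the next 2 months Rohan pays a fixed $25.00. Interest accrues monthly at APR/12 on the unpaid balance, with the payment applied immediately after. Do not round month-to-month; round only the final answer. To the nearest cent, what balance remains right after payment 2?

$473.11

Monthly rate r = 28.1%/12 = 2.34167% = 0.0234167.
Each month: B ← B·(1+r) − $25.00.
Month 1: interest $11.71; balance after payment $486.71.
Month 2: interest $11.40; balance after payment $473.11.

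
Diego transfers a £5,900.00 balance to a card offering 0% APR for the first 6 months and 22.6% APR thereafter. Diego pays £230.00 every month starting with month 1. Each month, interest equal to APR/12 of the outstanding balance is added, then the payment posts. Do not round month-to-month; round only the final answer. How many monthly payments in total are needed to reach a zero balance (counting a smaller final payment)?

31 payments

Promo months 1–6 at r₀ = 0%/12 = 0; months 7+ at r₁ = 22.6%/12 = 0.0188333.
After month 6 (no interest yet): B = £5,900.00 − 6·£230.00 = £4,520.00.
Then at r₁ with £230.00/mo: n₂ = −ln(1 − r₁·B/P)/ln(1+r₁) ≈ 24.77 → 25 more payments.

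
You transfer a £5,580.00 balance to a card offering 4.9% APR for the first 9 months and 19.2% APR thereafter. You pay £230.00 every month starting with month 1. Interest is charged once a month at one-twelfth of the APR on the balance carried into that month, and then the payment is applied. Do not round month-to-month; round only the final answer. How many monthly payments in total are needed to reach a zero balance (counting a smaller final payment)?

28 payments

Promo months 1–9 at r₀ = 4.9%/12 = 0.00408333; months 10+ at r₁ = 19.2%/12 = 0.016.
After month 9: iterate B ← B·(1+r₀) − £230.00 for 9 months → £3,684.31.
Then at r₁ with £230.00/mo: n₂ = −ln(1 − r₁·B/P)/ln(1+r₁) ≈ 18.66 → 19 more payments.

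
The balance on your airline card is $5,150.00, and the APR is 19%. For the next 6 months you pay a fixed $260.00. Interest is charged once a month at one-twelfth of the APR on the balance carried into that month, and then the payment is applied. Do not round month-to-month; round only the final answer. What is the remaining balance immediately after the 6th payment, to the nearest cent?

$4,035.96

Monthly rate r = 19%/12 = 1.58333% = 0.0158333.
Each month: B ← B·(1+r) − $260.00.
Month 1: interest $81.54; balance after payment $4,971.54.
Month 2: interest $78.72; balance after payment $4,790.26.
Month 3: interest $75.85; balance after payment $4,606.10.
Month 4: interest $72.93; balance after payment $4,419.03.
Month 5: interest $69.97; balance after payment $4,229.00.
Month 6: interest $66.96; balance after payment $4,035.96.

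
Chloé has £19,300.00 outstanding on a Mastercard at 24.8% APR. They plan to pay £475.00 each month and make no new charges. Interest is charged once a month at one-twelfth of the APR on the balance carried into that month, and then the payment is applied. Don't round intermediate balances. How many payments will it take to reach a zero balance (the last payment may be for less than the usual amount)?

Monthly rate r = 24.8%/12 = 2.06667% = 0.0206667.
Recurrence: B ← B·(1+r) − £475.00.
Month 1: interest £398.87; balance after payment £19,223.87.
Month 2: interest £397.29; balance after payment £19,146.16.
Closed form: n = −ln(1 − rB₀/P)/ln(1+r) = −ln(0.16028)/ln(1.02067) ≈ 89.501, so the balance reaches zero during payment 90.

90 payments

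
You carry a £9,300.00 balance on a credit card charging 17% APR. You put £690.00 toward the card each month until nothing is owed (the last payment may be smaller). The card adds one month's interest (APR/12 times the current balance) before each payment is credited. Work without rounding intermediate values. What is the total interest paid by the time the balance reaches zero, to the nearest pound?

£1,093

Monthly rate r = 17%/12 = 1.41667% = 0.0141667.
Payoff takes n = ⌈−ln(1 − rB₀/P)/ln(1+r)⌉ = ⌈15.062⌉ = 16 payments; the last is £43.24.
Total paid = 15·£690.00 + £43.24 = £10,393.24.
Total interest = total paid − principal = £10,393.24 − £9,300.00 = £1,093.24.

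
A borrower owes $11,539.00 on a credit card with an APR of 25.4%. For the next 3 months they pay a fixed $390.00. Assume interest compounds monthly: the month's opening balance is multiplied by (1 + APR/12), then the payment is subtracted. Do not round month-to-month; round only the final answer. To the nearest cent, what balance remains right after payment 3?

$11,092.41

Monthly rate r = 25.4%/12 = 2.11667% = 0.0211667.
Each month: B ← B·(1+r) − $390.00.
Month 1: interest $244.24; balance after payment $11,393.24.
Month 2: interest $241.16; balance after payment $11,244.40.
Month 3: interest $238.01; balance after payment $11,092.41.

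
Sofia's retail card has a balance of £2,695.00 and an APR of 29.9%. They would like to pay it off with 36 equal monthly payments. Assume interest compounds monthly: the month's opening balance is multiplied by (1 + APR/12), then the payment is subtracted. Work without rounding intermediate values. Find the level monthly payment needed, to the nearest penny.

Monthly rate r = 29.9%/12 = 2.49167% = 0.0249167.
Level-payment amortization: P = B₀·r / (1 − (1+r)^(−n)) = 2695.00·0.0249167 / (1 − 1.02492^(−36)).
Denominator 1 − (1+r)^(−36) = 0.587701264.
P = 67.1504 / 0.587701264 ≈ 114.26.

£114.26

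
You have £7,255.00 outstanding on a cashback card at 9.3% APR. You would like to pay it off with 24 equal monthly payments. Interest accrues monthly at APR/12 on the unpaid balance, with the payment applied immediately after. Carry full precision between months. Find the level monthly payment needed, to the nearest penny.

Monthly rate r = 9.3%/12 = 0.775% = 0.00775.
Level-payment amortization: P = B₀·r / (1 − (1+r)^(−n)) = 7255.00·0.00775 / (1 − 1.00775^(−24)).
Denominator 1 − (1+r)^(−24) = 0.169130846.
P = 56.2263 / 0.169130846 ≈ 332.44.

£332.44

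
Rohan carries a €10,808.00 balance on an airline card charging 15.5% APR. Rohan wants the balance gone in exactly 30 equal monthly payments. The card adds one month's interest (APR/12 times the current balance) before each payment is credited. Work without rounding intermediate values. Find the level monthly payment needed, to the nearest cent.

€436.86

Monthly rate r = 15.5%/12 = 1.29167% = 0.0129167.
Level-payment amortization: P = B₀·r / (1 − (1+r)^(−n)) = 10808.00·0.0129167 / (1 − 1.01292^(−30)).
Denominator 1 − (1+r)^(−30) = 0.319562115.
P = 139.603 / 0.319562115 ≈ 436.86.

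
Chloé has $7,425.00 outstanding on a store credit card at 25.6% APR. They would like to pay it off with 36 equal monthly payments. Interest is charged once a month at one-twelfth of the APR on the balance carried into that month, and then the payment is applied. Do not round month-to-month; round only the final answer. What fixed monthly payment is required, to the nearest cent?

$297.58

Monthly rate r = 25.6%/12 = 2.13333% = 0.0213333.
Level-payment amortization: P = B₀·r / (1 − (1+r)^(−n)) = 7425.00·0.0213333 / (1 − 1.02133^(−36)).
Denominator 1 − (1+r)^(−36) = 0.53229741.
P = 158.4 / 0.53229741 ≈ 297.58.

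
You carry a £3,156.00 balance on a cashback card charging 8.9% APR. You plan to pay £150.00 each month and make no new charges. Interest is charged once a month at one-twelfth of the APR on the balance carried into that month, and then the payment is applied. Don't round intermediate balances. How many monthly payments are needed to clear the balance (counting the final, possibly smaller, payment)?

Monthly rate r = 8.9%/12 = 0.741667% = 0.00741667.
Recurrence: B ← B·(1+r) − £150.00.
Month 1: interest £23.41; balance after payment £3,029.41.
Month 2: interest £22.47; balance after payment £2,901.88.
Closed form: n = −ln(1 − rB₀/P)/ln(1+r) = −ln(0.84395)/ln(1.00742) ≈ 22.960, so the balance reaches zero during payment 23.

23 months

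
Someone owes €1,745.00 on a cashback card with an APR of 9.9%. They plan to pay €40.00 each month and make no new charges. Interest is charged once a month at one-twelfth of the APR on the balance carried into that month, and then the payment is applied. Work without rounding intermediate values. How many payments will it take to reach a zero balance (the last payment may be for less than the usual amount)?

55 months

Monthly rate r = 9.9%/12 = 0.825% = 0.00825.
Recurrence: B ← B·(1+r) − €40.00.
Month 1: interest €14.40; balance after payment €1,719.40.
Month 2: interest €14.19; balance after payment €1,693.58.
Closed form: n = −ln(1 − rB₀/P)/ln(1+r) = −ln(0.64009)/ln(1.00825) ≈ 54.300, so the balance reaches zero during payment 55.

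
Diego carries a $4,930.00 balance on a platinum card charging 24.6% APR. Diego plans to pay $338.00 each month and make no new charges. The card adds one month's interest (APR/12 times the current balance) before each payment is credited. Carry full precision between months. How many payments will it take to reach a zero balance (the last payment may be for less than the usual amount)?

18 months

Monthly rate r = 24.6%/12 = 2.05% = 0.0205.
Recurrence: B ← B·(1+r) − $338.00.
Month 1: interest $101.06; balance after payment $4,693.06.
Month 2: interest $96.21; balance after payment $4,451.27.
Closed form: n = −ln(1 − rB₀/P)/ln(1+r) = −ln(0.70099)/ln(1.0205) ≈ 17.507, so the balance reaches zero during payment 18.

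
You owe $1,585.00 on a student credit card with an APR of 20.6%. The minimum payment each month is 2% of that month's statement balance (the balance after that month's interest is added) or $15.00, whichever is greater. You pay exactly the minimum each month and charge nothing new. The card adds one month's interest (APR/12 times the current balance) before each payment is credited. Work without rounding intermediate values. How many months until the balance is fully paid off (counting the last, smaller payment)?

Monthly rate r = 20.6%/12 = 1.71667% = 0.0171667.
While 2% of the post-interest balance exceeds $15.00, each month B ← (B·(1+r))·(1 − 0.02), i.e. B shrinks by the factor (1+r)·0.98 = 0.99682.
This holds for months 1–241. Entering month 242 the balance is $736.23; 2% of the post-interest balance is now below $15.00, so the flat $15.00 minimum applies from here.
From month 242 a fixed $15.00 at rate r clears $736.23 in 109 more payments. Total: 241 + 109 = 350 months.

350 months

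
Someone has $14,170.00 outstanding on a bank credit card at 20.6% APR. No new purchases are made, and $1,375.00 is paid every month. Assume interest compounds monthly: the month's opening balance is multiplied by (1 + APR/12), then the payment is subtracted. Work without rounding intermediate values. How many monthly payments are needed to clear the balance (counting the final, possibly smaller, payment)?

Monthly rate r = 20.6%/12 = 1.71667% = 0.0171667.
Recurrence: B ← B·(1+r) − $1,375.00.
Month 1: interest $243.25; balance after payment $13,038.25.
Month 2: interest $223.82; balance after payment $11,887.07.
Closed form: n = −ln(1 − rB₀/P)/ln(1+r) = −ln(0.82309)/ln(1.01717) ≈ 11.438, so the balance reaches zero during payment 12.

12 months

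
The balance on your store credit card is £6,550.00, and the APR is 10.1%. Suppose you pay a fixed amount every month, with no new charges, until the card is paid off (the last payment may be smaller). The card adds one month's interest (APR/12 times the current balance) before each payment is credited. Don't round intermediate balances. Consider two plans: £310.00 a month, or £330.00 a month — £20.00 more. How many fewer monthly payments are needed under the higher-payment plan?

2 fewer payments

Monthly rate r = 10.1%/12 = 0.841667% = 0.00841667.
At £310.00/mo: n = ⌈−ln(1 − rB₀/P)/ln(1+r)⌉ = 24 payments (last £112.82); total interest = total paid − £6,550.00 = £692.82.
At £330.00/mo: 22 payments (last £267.20); total interest £647.20.
Payments saved = 24 − 22 = 2.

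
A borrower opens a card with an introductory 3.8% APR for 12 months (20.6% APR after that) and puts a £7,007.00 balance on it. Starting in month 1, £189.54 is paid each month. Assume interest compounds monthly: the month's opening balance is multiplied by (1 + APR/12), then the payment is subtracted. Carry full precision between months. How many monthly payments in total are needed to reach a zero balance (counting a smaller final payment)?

Promo months 1–12 at r₀ = 3.8%/12 = 0.00316667; months 13+ at r₁ = 20.6%/12 = 0.0171667.
After month 12: iterate B ← B·(1+r₀) − £189.54 for 12 months → £4,963.44.
Then at r₁ with £189.54/mo: n₂ = −ln(1 − r₁·B/P)/ln(1+r₁) ≈ 35.07 → 36 more payments.

48 months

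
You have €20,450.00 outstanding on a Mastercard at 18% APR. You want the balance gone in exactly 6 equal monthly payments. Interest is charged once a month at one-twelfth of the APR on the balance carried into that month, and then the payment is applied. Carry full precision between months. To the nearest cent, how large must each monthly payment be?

€3,589.49

Monthly rate r = 18%/12 = 1.5% = 0.015.
Level-payment amortization: P = B₀·r / (1 − (1+r)^(−n)) = 20450.00·0.015 / (1 − 1.015^(−6)).
Denominator 1 − (1+r)^(−6) = 0.0854578075.
P = 306.75 / 0.0854578075 ≈ 3589.49.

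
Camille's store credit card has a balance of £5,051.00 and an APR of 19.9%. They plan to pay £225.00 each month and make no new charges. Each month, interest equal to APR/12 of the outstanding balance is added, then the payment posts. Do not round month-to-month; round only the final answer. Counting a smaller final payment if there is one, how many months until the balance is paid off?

Monthly rate r = 19.9%/12 = 1.65833% = 0.0165833.
Recurrence: B ← B·(1+r) − £225.00.
Month 1: interest £83.76; balance after payment £4,909.76.
Month 2: interest £81.42; balance after payment £4,766.18.
Closed form: n = −ln(1 − rB₀/P)/ln(1+r) = −ln(0.62772)/ln(1.01658) ≈ 28.312, so the balance reaches zero during payment 29.

29 months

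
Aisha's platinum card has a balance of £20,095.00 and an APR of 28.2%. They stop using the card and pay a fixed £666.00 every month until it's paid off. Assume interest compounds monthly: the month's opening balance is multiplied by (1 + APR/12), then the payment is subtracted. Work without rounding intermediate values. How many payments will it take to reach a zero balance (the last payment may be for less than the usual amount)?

54 payments

Monthly rate r = 28.2%/12 = 2.35% = 0.0235.
Recurrence: B ← B·(1+r) − £666.00.
Month 1: interest £472.23; balance after payment £19,901.23.
Month 2: interest £467.68; balance after payment £19,702.91.
Closed form: n = −ln(1 − rB₀/P)/ln(1+r) = −ln(0.29094)/ln(1.0235) ≈ 53.152, so the balance reaches zero during payment 54.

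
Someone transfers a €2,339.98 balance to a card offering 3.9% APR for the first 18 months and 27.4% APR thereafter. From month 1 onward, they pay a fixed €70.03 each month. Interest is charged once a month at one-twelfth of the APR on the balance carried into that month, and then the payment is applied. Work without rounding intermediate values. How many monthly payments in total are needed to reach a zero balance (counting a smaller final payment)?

Promo months 1–18 at r₀ = 3.9%/12 = 0.00325; months 19+ at r₁ = 27.4%/12 = 0.0228333.
After month 18: iterate B ← B·(1+r₀) − €70.03 for 18 months → €1,184.74.
Then at r₁ with €70.03/mo: n₂ = −ln(1 − r₁·B/P)/ln(1+r₁) ≈ 21.63 → 22 more payments.

40 months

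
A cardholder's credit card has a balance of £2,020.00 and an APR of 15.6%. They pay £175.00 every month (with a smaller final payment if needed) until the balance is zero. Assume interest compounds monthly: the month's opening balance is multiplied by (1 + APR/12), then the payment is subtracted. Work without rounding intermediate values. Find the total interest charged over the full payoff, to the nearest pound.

£183

Monthly rate r = 15.6%/12 = 1.3% = 0.013.
Payoff takes n = ⌈−ln(1 − rB₀/P)/ln(1+r)⌉ = ⌈12.588⌉ = 13 payments; the last is £103.13.
Total paid = 12·£175.00 + £103.13 = £2,203.13.
Total interest = total paid − principal = £2,203.13 − £2,020.00 = £183.13.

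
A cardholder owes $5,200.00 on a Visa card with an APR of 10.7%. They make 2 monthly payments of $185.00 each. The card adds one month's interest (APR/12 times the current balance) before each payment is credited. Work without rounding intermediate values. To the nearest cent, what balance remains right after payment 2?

Monthly rate r = 10.7%/12 = 0.891667% = 0.00891667.
Each month: B ← B·(1+r) − $185.00.
Month 1: interest $46.37; balance after payment $5,061.37.
Month 2: interest $45.13; balance after payment $4,921.50.

$4,921.50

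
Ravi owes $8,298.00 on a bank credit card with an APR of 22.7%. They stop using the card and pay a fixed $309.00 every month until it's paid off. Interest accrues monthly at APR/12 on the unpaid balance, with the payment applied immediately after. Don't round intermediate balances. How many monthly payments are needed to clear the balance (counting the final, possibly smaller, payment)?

Monthly rate r = 22.7%/12 = 1.89167% = 0.0189167.
Recurrence: B ← B·(1+r) − $309.00.
Month 1: interest $156.97; balance after payment $8,145.97.
Month 2: interest $154.09; balance after payment $7,991.07.
Closed form: n = −ln(1 − rB₀/P)/ln(1+r) = −ln(0.492)/ln(1.01892) ≈ 37.848, so the balance reaches zero during payment 38.

38 payments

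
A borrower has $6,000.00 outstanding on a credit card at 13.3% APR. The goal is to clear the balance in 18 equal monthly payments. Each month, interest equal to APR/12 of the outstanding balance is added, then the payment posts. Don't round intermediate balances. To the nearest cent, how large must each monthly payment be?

$369.53

Monthly rate r = 13.3%/12 = 1.10833% = 0.0110833.
Level-payment amortization: P = B₀·r / (1 − (1+r)^(−n)) = 6000.00·0.0110833 / (1 − 1.01108^(−18)).
Denominator 1 − (1+r)^(−18) = 0.179960311.
P = 66.5 / 0.179960311 ≈ 369.53.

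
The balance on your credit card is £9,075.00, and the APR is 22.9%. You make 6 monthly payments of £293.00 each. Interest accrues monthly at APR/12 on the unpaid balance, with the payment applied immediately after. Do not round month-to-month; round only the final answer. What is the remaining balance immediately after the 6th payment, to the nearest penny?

Monthly rate r = 22.9%/12 = 1.90833% = 0.0190833.
Each month: B ← B·(1+r) − £293.00.
Month 1: interest £173.18; balance after payment £8,955.18.
Month 2: interest £170.89; balance after payment £8,833.08.
Month 3: interest £168.56; balance after payment £8,708.64.
Month 4: interest £166.19; balance after payment £8,581.83.
Month 5: interest £163.77; balance after payment £8,452.60.
Month 6: interest £161.30; balance after payment £8,320.90.

£8,320.90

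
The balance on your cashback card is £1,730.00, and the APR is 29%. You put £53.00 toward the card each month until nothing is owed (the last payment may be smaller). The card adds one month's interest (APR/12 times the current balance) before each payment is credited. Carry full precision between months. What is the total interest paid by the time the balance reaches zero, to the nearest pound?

£1,722

Monthly rate r = 29%/12 = 2.41667% = 0.0241667.
Payoff takes n = ⌈−ln(1 − rB₀/P)/ln(1+r)⌉ = ⌈65.124⌉ = 66 payments; the last is £6.66.
Total paid = 65·£53.00 + £6.66 = £3,451.66.
Total interest = total paid − principal = £3,451.66 − £1,730.00 = £1,721.66.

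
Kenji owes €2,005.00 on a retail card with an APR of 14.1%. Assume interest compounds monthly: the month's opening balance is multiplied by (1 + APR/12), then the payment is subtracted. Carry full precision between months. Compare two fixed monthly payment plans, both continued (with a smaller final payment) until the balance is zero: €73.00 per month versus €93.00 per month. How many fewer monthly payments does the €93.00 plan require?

8 fewer payments

Monthly rate r = 14.1%/12 = 1.175% = 0.01175.
At €73.00/mo: n = ⌈−ln(1 − rB₀/P)/ln(1+r)⌉ = 34 payments (last €26.25); total interest = total paid − €2,005.00 = €430.25.
At €93.00/mo: 26 payments (last €0.65); total interest €320.65.
Payments saved = 34 − 26 = 8.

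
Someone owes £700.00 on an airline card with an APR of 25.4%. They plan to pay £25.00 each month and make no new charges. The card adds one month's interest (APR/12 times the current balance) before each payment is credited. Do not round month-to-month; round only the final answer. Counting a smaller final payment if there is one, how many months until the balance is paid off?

Monthly rate r = 25.4%/12 = 2.11667% = 0.0211667.
Recurrence: B ← B·(1+r) − £25.00.
Month 1: interest £14.82; balance after payment £689.82.
Month 2: interest £14.60; balance after payment £679.42.
Closed form: n = −ln(1 − rB₀/P)/ln(1+r) = −ln(0.40733)/ln(1.02117) ≈ 42.879, so the balance reaches zero during payment 43.

43 payments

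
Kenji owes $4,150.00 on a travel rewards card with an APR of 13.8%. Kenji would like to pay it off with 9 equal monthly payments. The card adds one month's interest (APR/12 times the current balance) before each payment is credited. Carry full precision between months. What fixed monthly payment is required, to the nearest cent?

Monthly rate r = 13.8%/12 = 1.15% = 0.0115.
Level-payment amortization: P = B₀·r / (1 − (1+r)^(−n)) = 4150.00·0.0115 / (1 − 1.0115^(−9)).
Denominator 1 − (1+r)^(−9) = 0.0977912889.
P = 47.725 / 0.0977912889 ≈ 488.03.

$488.03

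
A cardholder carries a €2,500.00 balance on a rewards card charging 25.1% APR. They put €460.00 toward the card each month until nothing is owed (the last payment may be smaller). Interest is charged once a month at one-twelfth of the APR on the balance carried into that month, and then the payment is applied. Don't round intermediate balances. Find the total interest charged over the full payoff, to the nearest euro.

Monthly rate r = 25.1%/12 = 2.09167% = 0.0209167.
Payoff takes n = ⌈−ln(1 − rB₀/P)/ln(1+r)⌉ = ⌈5.829⌉ = 6 payments; the last is €382.21.
Total paid = 5·€460.00 + €382.21 = €2,682.21.
Total interest = total paid − principal = €2,682.21 − €2,500.00 = €182.21.

€182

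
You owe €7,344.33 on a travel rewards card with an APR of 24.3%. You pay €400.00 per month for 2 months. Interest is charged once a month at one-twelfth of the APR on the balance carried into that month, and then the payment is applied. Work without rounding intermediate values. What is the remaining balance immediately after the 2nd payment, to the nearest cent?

Monthly rate r = 24.3%/12 = 2.025% = 0.02025.
Each month: B ← B·(1+r) − €400.00.
Month 1: interest €148.72; balance after payment €7,093.05.
Month 2: interest €143.63; balance after payment €6,836.69.

€6,836.69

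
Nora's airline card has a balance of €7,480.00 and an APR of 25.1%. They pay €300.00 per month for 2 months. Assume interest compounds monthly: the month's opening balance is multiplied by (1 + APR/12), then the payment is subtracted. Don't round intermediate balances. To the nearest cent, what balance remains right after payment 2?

Monthly rate r = 25.1%/12 = 2.09167% = 0.0209167.
Each month: B ← B·(1+r) − €300.00.
Month 1: interest €156.46; balance after payment €7,336.46.
Month 2: interest €153.45; balance after payment €7,189.91.

€7,189.91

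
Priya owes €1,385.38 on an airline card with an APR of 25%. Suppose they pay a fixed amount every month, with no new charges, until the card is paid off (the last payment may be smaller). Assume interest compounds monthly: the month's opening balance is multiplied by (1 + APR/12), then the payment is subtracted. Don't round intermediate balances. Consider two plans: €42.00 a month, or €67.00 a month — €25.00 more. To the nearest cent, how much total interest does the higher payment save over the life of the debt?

Monthly rate r = 25%/12 = 2.08333% = 0.0208333.
At €42.00/mo: n = ⌈−ln(1 − rB₀/P)/ln(1+r)⌉ = 57 payments (last €15.35); total interest = total paid − €1,385.38 = €981.97.
At €67.00/mo: 28 payments (last €22.13); total interest €445.75.
Interest saved = €981.97 − €445.75 = €536.22.

€536.22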